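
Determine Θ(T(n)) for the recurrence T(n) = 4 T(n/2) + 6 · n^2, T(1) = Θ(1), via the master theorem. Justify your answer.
T(n) = Θ(n^2 log n)

log_2 4 = 2, and f(n) = 6 · n^2 = Θ(n^(log_2 4)). This is Case 2 of the master theorem: T(n) = Θ(f(n) · log n) = Θ(n^2 log n).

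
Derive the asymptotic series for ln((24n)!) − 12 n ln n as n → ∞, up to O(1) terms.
ln((24n)!) − 12 n ln n = 12 n ln n + 24(ln 24 − 1) n + (1/2) ln(2π·24n) + O(1/n)

Stirling: ln((24n)!) = 24n ln(24n) − 24n + (1/2) ln(2π·24n) + O(1/n).
Expand 24n ln(24n) = 24n (ln n + ln 24) = 24n ln n + 24n ln 24.
Subtract 12n ln n: leading term is (24 − 12) n ln n = 12 n ln n. The next term is 24n ln 24 − 24n = 24(ln 24 − 1) n. Then the (1/2) ln(2π·24n) correction.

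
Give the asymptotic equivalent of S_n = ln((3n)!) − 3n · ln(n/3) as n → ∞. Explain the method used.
S_n ~ 3n · (ln 9 − 1) + O(ln n)

Stirling: ln((3n)!) = 3n ln(3n) − 3n + O(ln n).
  S_n = 3n ln(3n) − 3n − 3n ln(n/3) + O(ln n)
      = 3n ln(3n) − 3n ln n + 3n ln 3 − 3n + O(ln n)
      = 3n ln 3 + 3n ln 3 − 3n + O(ln n)
      = 3n (ln 9 − 1) + O(ln n).
Numerically ln(9) − 1 ≈ 1.1972.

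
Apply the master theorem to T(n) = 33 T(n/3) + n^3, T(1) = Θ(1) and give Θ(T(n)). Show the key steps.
T(n) = Θ(n^(log_3 33))

Master theorem: compare f(n) = n^3 to n^(log_3 33) where log_3 33 ≈ 3.183. Since 3 < log_3 33, we have f(n) = O(n^(log_3 33 − ε)) for some ε > 0 — Case 1. Hence T(n) = Θ(n^(log_3 33)).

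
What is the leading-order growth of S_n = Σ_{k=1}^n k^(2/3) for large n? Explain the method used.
S_n ~ (3/5) · n^(5/3)

Integral comparison: Σ_{k=1}^n k^(2/3) = ∫_0^n x^(2/3) dx + O(n^(2/3)). The integral is n^(1 + 2/3) / (1 + 2/3) = n^((2+3)/3) / ((2+3)/3) = (3/5) · n^(5/3).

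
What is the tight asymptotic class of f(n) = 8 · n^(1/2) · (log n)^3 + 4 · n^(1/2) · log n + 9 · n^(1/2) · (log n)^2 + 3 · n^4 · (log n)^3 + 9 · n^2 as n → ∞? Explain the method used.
f(n) ∈ Θ(n^4 · (log n)^3)

Compare the terms by growth order. For large n, n^a · (log n)^b dominates n^a' · (log n)^b' iff a > a', or (a = a' and b > b'). Ranking the 5 terms shows the dominant one is 3 · n^4 · (log n)^3. Hence f(n) ∈ Θ(n^4 · (log n)^3).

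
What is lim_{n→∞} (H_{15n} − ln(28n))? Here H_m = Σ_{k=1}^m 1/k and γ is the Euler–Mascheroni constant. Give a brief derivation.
lim = ln(15/28) + γ

By Euler-Maclaurin, H_m = ln m + γ + O(1/m). So
  H_{15n} − ln(28n) = ln(15n) + γ − ln(28n) + O(1/n)
                       = ln(15/28) + γ + O(1/n).
Hence the limit is ln(15/28) + γ.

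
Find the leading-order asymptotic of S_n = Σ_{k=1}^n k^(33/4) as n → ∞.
S_n ~ (4/37) · n^(37/4)

Integral comparison: Σ_{k=1}^n k^(33/4) = ∫_0^n x^(33/4) dx + O(n^(33/4)). The integral is n^(1 + 33/4) / (1 + 33/4) = n^((33+4)/4) / ((33+4)/4) = (4/37) · n^(37/4).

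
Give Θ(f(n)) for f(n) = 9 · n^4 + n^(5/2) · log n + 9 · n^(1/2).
f(n) ∈ Θ(n^4)

Compare the terms by growth order. For large n, n^a · (log n)^b dominates n^a' · (log n)^b' iff a > a', or (a = a' and b > b'). Ranking the 3 terms shows the dominant one is 9 · n^4. Hence f(n) ∈ Θ(n^4).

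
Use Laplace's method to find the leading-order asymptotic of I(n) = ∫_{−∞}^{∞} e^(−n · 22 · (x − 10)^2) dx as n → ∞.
I(n) = sqrt(π/(22n))

Here φ(x) = 22 · (x − 10)^2 has its unique minimum at x* = 10 with φ(x*) = 0 and φ''(x*) = 44. Laplace's method gives
  I(n) ~ e^(−n φ(x*)) · sqrt(2π / (n · φ''(x*))) = sqrt(2π / (44n)) = sqrt(π/(22n)).
This is exact: substituting u = (x − 10)·sqrt(22n) gives I(n) = (1/sqrt(22n)) ∫_{−∞}^{∞} e^(−u^2) du = sqrt(π/(22n)).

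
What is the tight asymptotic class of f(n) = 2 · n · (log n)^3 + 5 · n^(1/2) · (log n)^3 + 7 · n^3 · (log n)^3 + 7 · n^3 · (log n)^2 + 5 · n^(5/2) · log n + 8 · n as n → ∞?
f(n) ∈ Θ(n^3 · (log n)^3)

Compare the terms by growth order. For large n, n^a · (log n)^b dominates n^a' · (log n)^b' iff a > a', or (a = a' and b > b'). Ranking the 6 terms shows the dominant one is 7 · n^3 · (log n)^3. Hence f(n) ∈ Θ(n^3 · (log n)^3).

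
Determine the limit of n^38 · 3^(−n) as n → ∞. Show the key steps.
lim = 0

Exponentials with base > 1 dominate every fixed polynomial: for any fixed c, n^c / 3^n → 0 as n → ∞ (e.g. by the ratio test, or by writing 3^n = e^(n ln 3) and noting e^(n ln 3) / n^c → ∞). Hence n^38 · 3^(−n) = n^38 / 3^n → 0.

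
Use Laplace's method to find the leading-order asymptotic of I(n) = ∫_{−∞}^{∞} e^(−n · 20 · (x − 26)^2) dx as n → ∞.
I(n) = sqrt(π/(20n))

Here φ(x) = 20 · (x − 26)^2 has its unique minimum at x* = 26 with φ(x*) = 0 and φ''(x*) = 40. Laplace's method gives
  I(n) ~ e^(−n φ(x*)) · sqrt(2π / (n · φ''(x*))) = sqrt(2π / (40n)) = sqrt(π/(20n)).
This is exact: substituting u = (x − 26)·sqrt(20n) gives I(n) = (1/sqrt(20n)) ∫_{−∞}^{∞} e^(−u^2) du = sqrt(π/(20n)).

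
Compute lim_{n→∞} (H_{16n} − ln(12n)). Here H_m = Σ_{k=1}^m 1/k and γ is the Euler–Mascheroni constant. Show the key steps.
lim = ln(4/3) + γ

By Euler-Maclaurin, H_m = ln m + γ + O(1/m). So
  H_{16n} − ln(12n) = ln(16n) + γ − ln(12n) + O(1/n)
                       = ln(16/12) + γ + O(1/n).
Hence the limit is ln(16/12) + γ (= ln(4/3)).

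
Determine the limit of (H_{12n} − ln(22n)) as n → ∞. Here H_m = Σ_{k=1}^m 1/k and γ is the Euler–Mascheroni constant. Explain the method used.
lim = ln(6/11) + γ

By Euler-Maclaurin, H_m = ln m + γ + O(1/m). So
  H_{12n} − ln(22n) = ln(12n) + γ − ln(22n) + O(1/n)
                       = ln(12/22) + γ + O(1/n).
Hence the limit is ln(12/22) + γ (= ln(6/11)).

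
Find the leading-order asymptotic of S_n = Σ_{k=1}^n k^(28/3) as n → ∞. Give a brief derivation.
S_n ~ (3/31) · n^(31/3)

Integral comparison: Σ_{k=1}^n k^(28/3) = ∫_0^n x^(28/3) dx + O(n^(28/3)). The integral is n^(1 + 28/3) / (1 + 28/3) = n^((28+3)/3) / ((28+3)/3) = (3/31) · n^(31/3).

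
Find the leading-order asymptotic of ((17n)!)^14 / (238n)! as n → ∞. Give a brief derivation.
((17n)!)^14/(238n)! ~ ((2π·17n)^(13/2) / sqrt(14)) · 14^(−14·17n)  →  0

Write N = 17n. Stirling: N! ~ sqrt(2π N)(N/e)^N and (14N)! ~ sqrt(2π·14N)·(14N/e)^(14N).
  (N!)^14/(14N)! ~ (2π N)^(14/2) (N/e)^(14N) / [sqrt(2π·14N) (14N/e)^(14N)]
     = (2π N)^(14/2) / sqrt(2π·14N) · (N/(14N))^(14N)
     = (2π N)^((14−1)/2) / sqrt(14) · 14^(−14N).
Since 14^14 > 1, the factor 14^(−14N) decays exponentially, so the ratio → 0. Substituting N = 17n gives the stated form.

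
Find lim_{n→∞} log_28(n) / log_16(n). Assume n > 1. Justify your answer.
lim = ln(16) / ln(28) = log_28(16)

Change of base: log_28(n) = ln n / ln 28 and log_16(n) = ln n / ln 16. The ratio is (ln n / ln 28) · (ln 16 / ln n) = ln 16 / ln 28, a constant independent of n. So the limit is ln 16 / ln 28 = log_28(16).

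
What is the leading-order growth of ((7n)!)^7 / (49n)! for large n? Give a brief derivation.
((7n)!)^7/(49n)! ~ ((2π·7n)^(6/2) / sqrt(7)) · 7^(−7·7n)  →  0

Write N = 7n. Stirling: N! ~ sqrt(2π N)(N/e)^N and (7N)! ~ sqrt(2π·7N)·(7N/e)^(7N).
  (N!)^7/(7N)! ~ (2π N)^(7/2) (N/e)^(7N) / [sqrt(2π·7N) (7N/e)^(7N)]
     = (2π N)^(7/2) / sqrt(2π·7N) · (N/(7N))^(7N)
     = (2π N)^((7−1)/2) / sqrt(7) · 7^(−7N).
Since 7^7 > 1, the factor 7^(−7N) decays exponentially, so the ratio → 0. Substituting N = 7n gives the stated form.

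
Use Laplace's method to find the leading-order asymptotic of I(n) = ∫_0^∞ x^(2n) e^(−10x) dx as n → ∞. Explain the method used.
I(n) ~ (sqrt(2π·2n) / 10) · (2n/(10e))^(2n)

Write the integrand as exp(2n ln x − 10x) and set f(x) = 2n ln x − 10x. Then f'(x) = 2n/x − 10 = 0 at x* = 2n/10, and f''(x*) = −2n/x*^2 = −10^2/(2n). Laplace's method (interior maximum) gives
  I(n) ~ e^(f(x*)) · sqrt(2π / |f''(x*)|)
        = exp(2n ln(2n/10) − 2n) · sqrt(2π · 2n / 10^2)
        = (2n/10)^(2n) e^(−2n) · sqrt(2π·2n) / 10
        = (sqrt(2π·2n) / 10) · (2n/(10e))^(2n).
This matches Γ(2n+1)/10^(2n+1) with Stirling applied to Γ.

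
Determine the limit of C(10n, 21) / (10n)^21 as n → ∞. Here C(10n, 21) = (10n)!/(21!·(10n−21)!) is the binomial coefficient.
lim = 1/21! = 1/51090942171709440000

With N = 10n → ∞: C(N, 21) / N^21 = [N(N−1)…(N−20)] / (21! · N^21) = (1/21!) · 1 · (1 − 1/(10n)) · … · (1 − 20/(10n)). Each factor → 1 as N → ∞, so the limit is 1/21! = 1/51090942171709440000.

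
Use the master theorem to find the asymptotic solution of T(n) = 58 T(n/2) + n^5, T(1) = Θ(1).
T(n) = Θ(n^(log_2 58))

Master theorem: compare f(n) = n^5 to n^(log_2 58) where log_2 58 ≈ 5.858. Since 5 < log_2 58, we have f(n) = O(n^(log_2 58 − ε)) for some ε > 0 — Case 1. Hence T(n) = Θ(n^(log_2 58)).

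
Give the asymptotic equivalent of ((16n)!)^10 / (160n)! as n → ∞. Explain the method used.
((16n)!)^10/(160n)! ~ ((2π·16n)^(9/2) / sqrt(10)) · 10^(−10·16n)  →  0

Write N = 16n. Stirling: N! ~ sqrt(2π N)(N/e)^N and (10N)! ~ sqrt(2π·10N)·(10N/e)^(10N).
  (N!)^10/(10N)! ~ (2π N)^(10/2) (N/e)^(10N) / [sqrt(2π·10N) (10N/e)^(10N)]
     = (2π N)^(10/2) / sqrt(2π·10N) · (N/(10N))^(10N)
     = (2π N)^((10−1)/2) / sqrt(10) · 10^(−10N).
Since 10^10 > 1, the factor 10^(−10N) decays exponentially, so the ratio → 0. Substituting N = 16n gives the stated form.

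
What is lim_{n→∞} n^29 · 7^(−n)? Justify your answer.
lim = 0

Exponentials with base > 1 dominate every fixed polynomial: for any fixed c, n^c / 7^n → 0 as n → ∞ (e.g. by the ratio test, or by writing 7^n = e^(n ln 7) and noting e^(n ln 7) / n^c → ∞). Hence n^29 · 7^(−n) = n^29 / 7^n → 0.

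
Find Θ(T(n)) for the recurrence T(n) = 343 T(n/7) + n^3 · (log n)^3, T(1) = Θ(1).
T(n) = Θ(n^3 · (log n)^4)

Here log_7 343 = 3 and f(n) = n^3 · (log n)^3 = Θ(n^(log_7 343) · (log n)^3). This is the extended Case 2 of the master theorem (f matches the critical exponent up to log factors), giving T(n) = Θ(n^(log_7 343) · (log n)^(3+1)) = Θ(n^3 · (log n)^4).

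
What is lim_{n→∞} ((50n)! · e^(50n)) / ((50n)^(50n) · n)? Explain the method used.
lim = 0

Stirling: (50n)! ~ sqrt(2π·50n) · (50n/e)^(50n). Hence
  (50n)! · e^(50n) / (50n)^(50n) ~ sqrt(2π·50n).
Dividing by n: sqrt(2π·50n) / n = sqrt(2π·50) · n^((1−2)/2), so the expression behaves like sqrt(2π·50) · n^((1−2)/2) → 0.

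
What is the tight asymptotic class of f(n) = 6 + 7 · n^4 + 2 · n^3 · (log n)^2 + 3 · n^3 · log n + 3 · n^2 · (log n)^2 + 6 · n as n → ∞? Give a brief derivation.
f(n) ∈ Θ(n^4)

Compare the terms by growth order. For large n, n^a · (log n)^b dominates n^a' · (log n)^b' iff a > a', or (a = a' and b > b'). Ranking the 6 terms shows the dominant one is 7 · n^4. Hence f(n) ∈ Θ(n^4).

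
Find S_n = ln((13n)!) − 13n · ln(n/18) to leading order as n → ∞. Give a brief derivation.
S_n ~ 13n · (ln 234 − 1) + O(ln n)

Stirling: ln((13n)!) = 13n ln(13n) − 13n + O(ln n).
  S_n = 13n ln(13n) − 13n − 13n ln(n/18) + O(ln n)
      = 13n ln(13n) − 13n ln n + 13n ln 18 − 13n + O(ln n)
      = 13n ln 13 + 13n ln 18 − 13n + O(ln n)
      = 13n (ln 234 − 1) + O(ln n).
Numerically ln(234) − 1 ≈ 4.4553.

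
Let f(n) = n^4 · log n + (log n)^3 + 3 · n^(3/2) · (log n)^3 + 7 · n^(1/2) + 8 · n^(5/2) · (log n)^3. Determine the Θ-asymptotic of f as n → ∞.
f(n) ∈ Θ(n^4 · log n)

Compare the terms by growth order. For large n, n^a · (log n)^b dominates n^a' · (log n)^b' iff a > a', or (a = a' and b > b'). Ranking the 5 terms shows the dominant one is n^4 · log n. Hence f(n) ∈ Θ(n^4 · log n).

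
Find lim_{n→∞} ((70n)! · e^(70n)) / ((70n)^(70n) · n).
lim = 0

Stirling: (70n)! ~ sqrt(2π·70n) · (70n/e)^(70n). Hence
  (70n)! · e^(70n) / (70n)^(70n) ~ sqrt(2π·70n).
Dividing by n: sqrt(2π·70n) / n = sqrt(2π·70) · n^((1−2)/2), so the expression behaves like sqrt(2π·70) · n^((1−2)/2) → 0.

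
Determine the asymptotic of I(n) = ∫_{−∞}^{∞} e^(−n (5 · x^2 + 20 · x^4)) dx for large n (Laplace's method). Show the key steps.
I(n) ~ sqrt(π/(5n))

φ(x) = 5 · x^2 + 20 · x^4 has its unique global minimum at x* = 0 (since φ'(x) = 10x + 80x^3 = 0 only at x = 0 for real x with both coefficients positive, and φ → ∞ as |x| → ∞). At x* = 0, φ(0) = 0 and φ''(0) = 10. Laplace's method then gives
  I(n) ~ sqrt(2π / (n · φ''(0))) · e^(−n φ(0)) = sqrt(2π / (10n)) = sqrt(π/(5n)).
The 20 · x^4 term contributes only at subleading order (an O(1/n) relative correction).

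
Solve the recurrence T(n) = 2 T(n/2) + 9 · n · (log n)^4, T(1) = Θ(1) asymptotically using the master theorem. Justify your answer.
T(n) = Θ(n · (log n)^5)

Here log_2 2 = 1 and f(n) = 9 · n · (log n)^4 = Θ(n^(log_2 2) · (log n)^4). This is the extended Case 2 of the master theorem (f matches the critical exponent up to log factors), giving T(n) = Θ(n^(log_2 2) · (log n)^(4+1)) = Θ(n · (log n)^5).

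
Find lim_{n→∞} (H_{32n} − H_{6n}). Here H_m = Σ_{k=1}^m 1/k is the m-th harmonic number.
lim = ln(32/6) = ln(16/3)

Euler-Maclaurin gives H_m = ln m + γ + 1/(2m) + O(1/m^2). The γ and O(1/m) terms cancel in the difference:
  H_{32n} − H_{6n} = ln(32n) − ln(6n) + O(1/n) = ln(32/6) + O(1/n).
Hence the limit is ln(32/6) = ln(16/3).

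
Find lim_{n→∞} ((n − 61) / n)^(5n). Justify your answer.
lim = e^(−305)

Rewrite as (1 − 61/n)^(5n). By the standard limit (1 + x/n)^n → e^x, we have (1 − 61/n)^n → e^(−61), and raising to the 5th power gives e^(−305).
More precisely, ln[(1 − 61/n)^(5n)] = 5n · ln(1 − 61/n) = 5n · (-61/n + O(1/n^2)) = -305 + O(1/n) → -305.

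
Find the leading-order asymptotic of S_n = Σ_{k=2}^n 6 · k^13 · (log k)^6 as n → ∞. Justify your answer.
S_n ~ 3 · n^14 · (log n)^6 / 7

By integral comparison, S_n = ∫_1^n 6 · x^13 · (log x)^6 dx + O(n^13 · (log n)^6). For the integral, the leading term of ∫_1^n x^13 (log x)^6 dx is n^14/14 · (log n)^6 (by repeated integration by parts; each step lowers the log-exponent and produces a relatively O(1/log n) correction). Hence S_n ~ 3 · n^14 · (log n)^6 / 7.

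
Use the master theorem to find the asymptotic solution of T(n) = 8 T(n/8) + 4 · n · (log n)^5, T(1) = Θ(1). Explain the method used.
T(n) = Θ(n · (log n)^6)

Here log_8 8 = 1 and f(n) = 4 · n · (log n)^5 = Θ(n^(log_8 8) · (log n)^5). This is the extended Case 2 of the master theorem (f matches the critical exponent up to log factors), giving T(n) = Θ(n^(log_8 8) · (log n)^(5+1)) = Θ(n · (log n)^6).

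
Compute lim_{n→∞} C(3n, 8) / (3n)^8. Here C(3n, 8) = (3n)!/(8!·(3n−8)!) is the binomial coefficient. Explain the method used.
lim = 1/8! = 1/40320

With N = 3n → ∞: C(N, 8) / N^8 = [N(N−1)…(N−7)] / (8! · N^8) = (1/8!) · 1 · (1 − 1/(3n)) · … · (1 − 7/(3n)). Each factor → 1 as N → ∞, so the limit is 1/8! = 1/40320.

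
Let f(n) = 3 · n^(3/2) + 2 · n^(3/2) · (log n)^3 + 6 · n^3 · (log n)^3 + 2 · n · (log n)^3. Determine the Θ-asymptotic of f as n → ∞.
f(n) ∈ Θ(n^3 · (log n)^3)

Compare the terms by growth order. For large n, n^a · (log n)^b dominates n^a' · (log n)^b' iff a > a', or (a = a' and b > b'). Ranking the 4 terms shows the dominant one is 6 · n^3 · (log n)^3. Hence f(n) ∈ Θ(n^3 · (log n)^3).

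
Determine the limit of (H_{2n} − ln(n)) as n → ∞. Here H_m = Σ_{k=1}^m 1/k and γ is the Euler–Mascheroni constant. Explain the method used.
lim = ln 2 + γ

By Euler-Maclaurin, H_m = ln m + γ + O(1/m). So
  H_{2n} − ln(n) = ln(2n) + γ − ln(n) + O(1/n)
                       = ln(2/1) + γ + O(1/n).
Hence the limit is ln(2/1) + γ.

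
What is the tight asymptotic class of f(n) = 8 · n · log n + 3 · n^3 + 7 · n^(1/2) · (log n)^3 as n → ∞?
f(n) ∈ Θ(n^3)

Compare the terms by growth order. For large n, n^a · (log n)^b dominates n^a' · (log n)^b' iff a > a', or (a = a' and b > b'). Ranking the 3 terms shows the dominant one is 3 · n^3. Hence f(n) ∈ Θ(n^3).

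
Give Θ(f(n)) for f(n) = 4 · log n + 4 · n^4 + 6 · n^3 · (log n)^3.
f(n) ∈ Θ(n^4)

Compare the terms by growth order. For large n, n^a · (log n)^b dominates n^a' · (log n)^b' iff a > a', or (a = a' and b > b'). Ranking the 3 terms shows the dominant one is 4 · n^4. Hence f(n) ∈ Θ(n^4).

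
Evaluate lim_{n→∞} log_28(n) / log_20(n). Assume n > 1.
lim = ln(20) / ln(28) = log_28(20)

Change of base: log_28(n) = ln n / ln 28 and log_20(n) = ln n / ln 20. The ratio is (ln n / ln 28) · (ln 20 / ln n) = ln 20 / ln 28, a constant independent of n. So the limit is ln 20 / ln 28 = log_28(20).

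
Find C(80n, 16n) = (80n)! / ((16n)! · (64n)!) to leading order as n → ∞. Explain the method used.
C(80n, 16n) ~ (3125/256)^(16n) · sqrt(5/(8π·16n))

Write N = 16n. Apply Stirling to each factorial:
  (5N)! ~ sqrt(2π·5N) · (5N/e)^(5N),
  N! ~ sqrt(2π N) · (N/e)^N,
  (4N)! ~ sqrt(2π·4N) · (4N/e)^(4N).
The exponential factors combine to (5N)^(5N) / (N^N · (4N)^(4N)) = 5^(5N)/4^(4N) = (5^5/4^4)^N = (3125/256)^N.
The square-root prefactors combine to sqrt(2π·5N) / (sqrt(2π N)·sqrt(2π·4N)) = sqrt(5 / (2π·4·N)) = sqrt(5/(8π·16n)).
Substituting N = 16n: C(80n, 16n) ~ (3125/256)^(16n) · sqrt(5/(8π·16n)).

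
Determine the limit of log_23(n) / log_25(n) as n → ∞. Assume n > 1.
lim = ln(25) / ln(23) = log_23(25)

Change of base: log_23(n) = ln n / ln 23 and log_25(n) = ln n / ln 25. The ratio is (ln n / ln 23) · (ln 25 / ln n) = ln 25 / ln 23, a constant independent of n. So the limit is ln 25 / ln 23 = log_23(25).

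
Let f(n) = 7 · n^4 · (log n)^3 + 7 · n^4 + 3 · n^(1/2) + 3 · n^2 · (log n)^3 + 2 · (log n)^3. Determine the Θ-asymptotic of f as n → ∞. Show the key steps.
f(n) ∈ Θ(n^4 · (log n)^3)

Compare the terms by growth order. For large n, n^a · (log n)^b dominates n^a' · (log n)^b' iff a > a', or (a = a' and b > b'). Ranking the 5 terms shows the dominant one is 7 · n^4 · (log n)^3. Hence f(n) ∈ Θ(n^4 · (log n)^3).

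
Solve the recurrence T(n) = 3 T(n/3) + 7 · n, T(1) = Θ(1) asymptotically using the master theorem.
T(n) = Θ(n log n)

log_3 3 = 1, and f(n) = 7 · n = Θ(n^(log_3 3)). This is Case 2 of the master theorem: T(n) = Θ(f(n) · log n) = Θ(n log n).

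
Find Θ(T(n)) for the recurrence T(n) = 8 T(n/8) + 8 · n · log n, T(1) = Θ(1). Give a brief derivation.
T(n) = Θ(n · (log n)^2)

Here log_8 8 = 1 and f(n) = 8 · n · log n = Θ(n^(log_8 8) · (log n)^1). This is the extended Case 2 of the master theorem (f matches the critical exponent up to log factors), giving T(n) = Θ(n^(log_8 8) · (log n)^(1+1)) = Θ(n · (log n)^2).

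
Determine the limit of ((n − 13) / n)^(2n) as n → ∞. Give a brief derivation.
lim = e^(−26)

Rewrite as (1 − 13/n)^(2n). By the standard limit (1 + x/n)^n → e^x, we have (1 − 13/n)^n → e^(−13), and raising to the 2nd power gives e^(−26).
More precisely, ln[(1 − 13/n)^(2n)] = 2n · ln(1 − 13/n) = 2n · (-13/n + O(1/n^2)) = -26 + O(1/n) → -26.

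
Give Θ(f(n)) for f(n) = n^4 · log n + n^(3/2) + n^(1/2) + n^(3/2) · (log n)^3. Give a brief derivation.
f(n) ∈ Θ(n^4 · log n)

Compare the terms by growth order. For large n, n^a · (log n)^b dominates n^a' · (log n)^b' iff a > a', or (a = a' and b > b'). Ranking the 4 terms shows the dominant one is n^4 · log n. Hence f(n) ∈ Θ(n^4 · log n).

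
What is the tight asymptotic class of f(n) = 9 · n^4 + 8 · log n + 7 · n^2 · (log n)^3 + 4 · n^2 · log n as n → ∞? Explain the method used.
f(n) ∈ Θ(n^4)

Compare the terms by growth order. For large n, n^a · (log n)^b dominates n^a' · (log n)^b' iff a > a', or (a = a' and b > b'). Ranking the 4 terms shows the dominant one is 9 · n^4. Hence f(n) ∈ Θ(n^4).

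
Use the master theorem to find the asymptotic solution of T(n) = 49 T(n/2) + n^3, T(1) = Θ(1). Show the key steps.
T(n) = Θ(n^(log_2 49))

Master theorem: compare f(n) = n^3 to n^(log_2 49) where log_2 49 ≈ 5.615. Since 3 < log_2 49, we have f(n) = O(n^(log_2 49 − ε)) for some ε > 0 — Case 1. Hence T(n) = Θ(n^(log_2 49)).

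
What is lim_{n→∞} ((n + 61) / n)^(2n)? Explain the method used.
lim = e^122

Rewrite as (1 + 61/n)^(2n). By the standard limit (1 + x/n)^n → e^x, we have (1 + 61/n)^n → e^61, and raising to the 2nd power gives e^122.
More precisely, ln[(1 + 61/n)^(2n)] = 2n · ln(1 + 61/n) = 2n · (61/n + O(1/n^2)) = 122 + O(1/n) → 122.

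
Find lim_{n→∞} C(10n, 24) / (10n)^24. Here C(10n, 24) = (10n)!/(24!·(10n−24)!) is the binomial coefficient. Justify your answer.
lim = 1/24! = 1/620448401733239439360000

With N = 10n → ∞: C(N, 24) / N^24 = [N(N−1)…(N−23)] / (24! · N^24) = (1/24!) · 1 · (1 − 1/(10n)) · … · (1 − 23/(10n)). Each factor → 1 as N → ∞, so the limit is 1/24! = 1/620448401733239439360000.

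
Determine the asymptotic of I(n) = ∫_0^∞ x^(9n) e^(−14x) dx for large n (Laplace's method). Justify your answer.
I(n) ~ (sqrt(2π·9n) / 14) · (9n/(14e))^(9n)

Write the integrand as exp(9n ln x − 14x) and set f(x) = 9n ln x − 14x. Then f'(x) = 9n/x − 14 = 0 at x* = 9n/14, and f''(x*) = −9n/x*^2 = −14^2/(9n). Laplace's method (interior maximum) gives
  I(n) ~ e^(f(x*)) · sqrt(2π / |f''(x*)|)
        = exp(9n ln(9n/14) − 9n) · sqrt(2π · 9n / 14^2)
        = (9n/14)^(9n) e^(−9n) · sqrt(2π·9n) / 14
        = (sqrt(2π·9n) / 14) · (9n/(14e))^(9n).
This matches Γ(9n+1)/14^(9n+1) with Stirling applied to Γ.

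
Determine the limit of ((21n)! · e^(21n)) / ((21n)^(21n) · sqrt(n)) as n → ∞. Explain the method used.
lim = sqrt(2π·21)

Stirling: (21n)! ~ sqrt(2π·21n) · (21n/e)^(21n). Hence
  (21n)! · e^(21n) / (21n)^(21n) ~ sqrt(2π·21n).
Dividing by sqrt(n): sqrt(2π·21n) / sqrt(n) = sqrt(2π·21) · n^((1−1)/2), so the limit is sqrt(2π·21).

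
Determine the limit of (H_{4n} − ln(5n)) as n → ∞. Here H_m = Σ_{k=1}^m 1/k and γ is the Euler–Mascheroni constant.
lim = ln(4/5) + γ

By Euler-Maclaurin, H_m = ln m + γ + O(1/m). So
  H_{4n} − ln(5n) = ln(4n) + γ − ln(5n) + O(1/n)
                       = ln(4/5) + γ + O(1/n).
Hence the limit is ln(4/5) + γ.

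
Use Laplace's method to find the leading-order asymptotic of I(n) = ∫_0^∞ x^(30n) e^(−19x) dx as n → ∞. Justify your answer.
I(n) ~ (sqrt(2π·30n) / 19) · (30n/(19e))^(30n)

Write the integrand as exp(30n ln x − 19x) and set f(x) = 30n ln x − 19x. Then f'(x) = 30n/x − 19 = 0 at x* = 30n/19, and f''(x*) = −30n/x*^2 = −19^2/(30n). Laplace's method (interior maximum) gives
  I(n) ~ e^(f(x*)) · sqrt(2π / |f''(x*)|)
        = exp(30n ln(30n/19) − 30n) · sqrt(2π · 30n / 19^2)
        = (30n/19)^(30n) e^(−30n) · sqrt(2π·30n) / 19
        = (sqrt(2π·30n) / 19) · (30n/(19e))^(30n).
This matches Γ(30n+1)/19^(30n+1) with Stirling applied to Γ.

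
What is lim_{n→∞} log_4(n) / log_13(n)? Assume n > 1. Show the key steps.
lim = ln(13) / ln(4) = log_4(13)

Change of base: log_4(n) = ln n / ln 4 and log_13(n) = ln n / ln 13. The ratio is (ln n / ln 4) · (ln 13 / ln n) = ln 13 / ln 4, a constant independent of n. So the limit is ln 13 / ln 4 = log_4(13).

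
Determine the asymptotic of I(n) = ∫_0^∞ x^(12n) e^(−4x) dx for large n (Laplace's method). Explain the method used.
I(n) ~ (sqrt(2π·12n) / 4) · (12n/(4e))^(12n)

Write the integrand as exp(12n ln x − 4x) and set f(x) = 12n ln x − 4x. Then f'(x) = 12n/x − 4 = 0 at x* = 12n/4, and f''(x*) = −12n/x*^2 = −4^2/(12n). Laplace's method (interior maximum) gives
  I(n) ~ e^(f(x*)) · sqrt(2π / |f''(x*)|)
        = exp(12n ln(12n/4) − 12n) · sqrt(2π · 12n / 4^2)
        = (12n/4)^(12n) e^(−12n) · sqrt(2π·12n) / 4
        = (sqrt(2π·12n) / 4) · (12n/(4e))^(12n).
This matches Γ(12n+1)/4^(12n+1) with Stirling applied to Γ.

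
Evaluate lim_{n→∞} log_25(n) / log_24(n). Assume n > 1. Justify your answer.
lim = ln(24) / ln(25) = log_25(24)

Change of base: log_25(n) = ln n / ln 25 and log_24(n) = ln n / ln 24. The ratio is (ln n / ln 25) · (ln 24 / ln n) = ln 24 / ln 25, a constant independent of n. So the limit is ln 24 / ln 25 = log_25(24).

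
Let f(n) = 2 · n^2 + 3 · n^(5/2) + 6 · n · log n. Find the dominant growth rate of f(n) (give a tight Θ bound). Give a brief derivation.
f(n) ∈ Θ(n^(5/2))

Compare the terms by growth order. For large n, n^a · (log n)^b dominates n^a' · (log n)^b' iff a > a', or (a = a' and b > b'). Ranking the 3 terms shows the dominant one is 3 · n^(5/2). Hence f(n) ∈ Θ(n^(5/2)).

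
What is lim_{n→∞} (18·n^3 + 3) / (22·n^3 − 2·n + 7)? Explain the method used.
lim = 18/22 = 9/11

For large n the leading n^3 terms dominate both numerator and denominator. Dividing top and bottom by n^3, every other term tends to 0, leaving 18/22 = 9/11.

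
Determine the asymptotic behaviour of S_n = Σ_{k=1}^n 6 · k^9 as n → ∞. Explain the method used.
S_n ~ 3 · n^10 / 5

By integral comparison (Euler-Maclaurin), Σ_{k=1}^n 6 · k^9 = 6 · ∫_0^n x^9 dx + O(n^9) = 6 · n^10/10 = 3 · n^10 / 5 + O(n^9). (Equivalently, Faulhaber's formula gives the same leading term.)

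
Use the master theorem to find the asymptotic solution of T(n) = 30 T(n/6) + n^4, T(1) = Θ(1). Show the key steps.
T(n) = Θ(n^4)

log_6 30 ≈ 1.898. f(n) = n^4 dominates n^(log_6 30) since 4 > 1.898, and the regularity condition a·f(n/b) = 30·(n/6)^4 = (30/1296)·n^4 ≤ c·f(n) holds with c = 30/1296 ≈ 0.0231 < 1. So this is Case 3: T(n) = Θ(f(n)) = Θ(n^4).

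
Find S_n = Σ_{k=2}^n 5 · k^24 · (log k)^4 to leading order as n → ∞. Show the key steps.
S_n ~ n^25 · (log n)^4 / 5

By integral comparison, S_n = ∫_1^n 5 · x^24 · (log x)^4 dx + O(n^24 · (log n)^4). For the integral, the leading term of ∫_1^n x^24 (log x)^4 dx is n^25/25 · (log n)^4 (by repeated integration by parts; each step lowers the log-exponent and produces a relatively O(1/log n) correction). Hence S_n ~ n^25 · (log n)^4 / 5.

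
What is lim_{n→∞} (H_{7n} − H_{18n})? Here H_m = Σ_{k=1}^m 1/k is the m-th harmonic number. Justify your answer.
lim = ln(7/18)

Euler-Maclaurin gives H_m = ln m + γ + 1/(2m) + O(1/m^2). The γ and O(1/m) terms cancel in the difference:
  H_{7n} − H_{18n} = ln(7n) − ln(18n) + O(1/n) = ln(7/18) + O(1/n).
Hence the limit is ln(7/18).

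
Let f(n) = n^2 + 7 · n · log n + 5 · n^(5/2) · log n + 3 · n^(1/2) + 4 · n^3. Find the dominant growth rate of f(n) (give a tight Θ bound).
f(n) ∈ Θ(n^3)

Compare the terms by growth order. For large n, n^a · (log n)^b dominates n^a' · (log n)^b' iff a > a', or (a = a' and b > b'). Ranking the 5 terms shows the dominant one is 4 · n^3. Hence f(n) ∈ Θ(n^3).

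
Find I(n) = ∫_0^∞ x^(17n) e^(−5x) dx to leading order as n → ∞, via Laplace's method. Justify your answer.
I(n) ~ (sqrt(2π·17n) / 5) · (17n/(5e))^(17n)

Write the integrand as exp(17n ln x − 5x) and set f(x) = 17n ln x − 5x. Then f'(x) = 17n/x − 5 = 0 at x* = 17n/5, and f''(x*) = −17n/x*^2 = −5^2/(17n). Laplace's method (interior maximum) gives
  I(n) ~ e^(f(x*)) · sqrt(2π / |f''(x*)|)
        = exp(17n ln(17n/5) − 17n) · sqrt(2π · 17n / 5^2)
        = (17n/5)^(17n) e^(−17n) · sqrt(2π·17n) / 5
        = (sqrt(2π·17n) / 5) · (17n/(5e))^(17n).
This matches Γ(17n+1)/5^(17n+1) with Stirling applied to Γ.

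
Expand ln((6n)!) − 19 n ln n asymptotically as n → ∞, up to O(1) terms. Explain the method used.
ln((6n)!) − 19 n ln n = −13 n ln n + 6(ln 6 − 1) n + (1/2) ln(2π·6n) + O(1/n)

Stirling: ln((6n)!) = 6n ln(6n) − 6n + (1/2) ln(2π·6n) + O(1/n).
Expand 6n ln(6n) = 6n (ln n + ln 6) = 6n ln n + 6n ln 6.
Subtract 19n ln n: leading term is (6 − 19) n ln n = −13 n ln n. The next term is 6n ln 6 − 6n = 6(ln 6 − 1) n. Then the (1/2) ln(2π·6n) correction.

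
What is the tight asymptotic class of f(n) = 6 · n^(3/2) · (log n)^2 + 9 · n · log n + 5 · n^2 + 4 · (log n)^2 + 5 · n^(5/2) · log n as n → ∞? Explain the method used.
f(n) ∈ Θ(n^(5/2) · log n)

Compare the terms by growth order. For large n, n^a · (log n)^b dominates n^a' · (log n)^b' iff a > a', or (a = a' and b > b'). Ranking the 5 terms shows the dominant one is 5 · n^(5/2) · log n. Hence f(n) ∈ Θ(n^(5/2) · log n).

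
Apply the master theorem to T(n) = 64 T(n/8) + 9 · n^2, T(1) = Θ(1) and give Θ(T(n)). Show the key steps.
T(n) = Θ(n^2 log n)

log_8 64 = 2, and f(n) = 9 · n^2 = Θ(n^(log_8 64)). This is Case 2 of the master theorem: T(n) = Θ(f(n) · log n) = Θ(n^2 log n).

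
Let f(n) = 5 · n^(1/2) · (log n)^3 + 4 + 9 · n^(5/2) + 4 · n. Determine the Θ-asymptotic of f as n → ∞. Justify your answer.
f(n) ∈ Θ(n^(5/2))

Compare the terms by growth order. For large n, n^a · (log n)^b dominates n^a' · (log n)^b' iff a > a', or (a = a' and b > b'). Ranking the 4 terms shows the dominant one is 9 · n^(5/2). Hence f(n) ∈ Θ(n^(5/2)).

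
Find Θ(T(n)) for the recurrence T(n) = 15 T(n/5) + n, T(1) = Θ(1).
T(n) = Θ(n^(log_5 15))

Master theorem: compare f(n) = n to n^(log_5 15) where log_5 15 ≈ 1.683. Since 1 < log_5 15, we have f(n) = O(n^(log_5 15 − ε)) for some ε > 0 — Case 1. Hence T(n) = Θ(n^(log_5 15)).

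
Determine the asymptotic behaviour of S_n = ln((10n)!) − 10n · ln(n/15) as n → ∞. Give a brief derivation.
S_n ~ 10n · (ln 150 − 1) + O(ln n)

Stirling: ln((10n)!) = 10n ln(10n) − 10n + O(ln n).
  S_n = 10n ln(10n) − 10n − 10n ln(n/15) + O(ln n)
      = 10n ln(10n) − 10n ln n + 10n ln 15 − 10n + O(ln n)
      = 10n ln 10 + 10n ln 15 − 10n + O(ln n)
      = 10n (ln 150 − 1) + O(ln n).
Numerically ln(150) − 1 ≈ 4.0106.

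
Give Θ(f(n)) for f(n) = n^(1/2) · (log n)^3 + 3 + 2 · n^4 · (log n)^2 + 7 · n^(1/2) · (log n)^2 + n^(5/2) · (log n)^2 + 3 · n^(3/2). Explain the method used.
f(n) ∈ Θ(n^4 · (log n)^2)

Compare the terms by growth order. For large n, n^a · (log n)^b dominates n^a' · (log n)^b' iff a > a', or (a = a' and b > b'). Ranking the 6 terms shows the dominant one is 2 · n^4 · (log n)^2. Hence f(n) ∈ Θ(n^4 · (log n)^2).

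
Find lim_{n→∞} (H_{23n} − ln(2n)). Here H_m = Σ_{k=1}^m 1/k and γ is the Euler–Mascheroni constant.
lim = ln(23/2) + γ

By Euler-Maclaurin, H_m = ln m + γ + O(1/m). So
  H_{23n} − ln(2n) = ln(23n) + γ − ln(2n) + O(1/n)
                       = ln(23/2) + γ + O(1/n).
Hence the limit is ln(23/2) + γ.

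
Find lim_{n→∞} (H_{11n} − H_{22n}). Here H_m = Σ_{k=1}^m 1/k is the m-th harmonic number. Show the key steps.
lim = ln(11/22) = −ln 2

Euler-Maclaurin gives H_m = ln m + γ + 1/(2m) + O(1/m^2). The γ and O(1/m) terms cancel in the difference:
  H_{11n} − H_{22n} = ln(11n) − ln(22n) + O(1/n) = ln(11/22) + O(1/n).
Hence the limit is ln(11/22) = −ln 2.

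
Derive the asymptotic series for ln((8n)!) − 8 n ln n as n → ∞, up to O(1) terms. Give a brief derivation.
ln((8n)!) − 8 n ln n = 8(ln 8 − 1) n + (1/2) ln(2π·8n) + O(1/n)

Stirling: ln((8n)!) = 8n ln(8n) − 8n + (1/2) ln(2π·8n) + O(1/n).
Since 8n ln(8n) = 8n ln n + 8n ln 8, subtracting 8n ln n cancels the n ln n term exactly. What remains is 8(ln 8 − 1) n + (1/2) ln(2π·8n) + O(1/n).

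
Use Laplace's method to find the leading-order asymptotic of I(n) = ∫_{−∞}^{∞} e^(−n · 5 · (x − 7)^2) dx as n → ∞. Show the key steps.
I(n) = sqrt(π/(5n))

Here φ(x) = 5 · (x − 7)^2 has its unique minimum at x* = 7 with φ(x*) = 0 and φ''(x*) = 10. Laplace's method gives
  I(n) ~ e^(−n φ(x*)) · sqrt(2π / (n · φ''(x*))) = sqrt(2π / (10n)) = sqrt(π/(5n)).
This is exact: substituting u = (x − 7)·sqrt(5n) gives I(n) = (1/sqrt(5n)) ∫_{−∞}^{∞} e^(−u^2) du = sqrt(π/(5n)).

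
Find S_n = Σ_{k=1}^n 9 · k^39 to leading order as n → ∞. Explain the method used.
S_n ~ 9 · n^40 / 40

By integral comparison (Euler-Maclaurin), Σ_{k=1}^n 9 · k^39 = 9 · ∫_0^n x^39 dx + O(n^39) = 9 · n^40/40 + O(n^39). (Equivalently, Faulhaber's formula gives the same leading term.)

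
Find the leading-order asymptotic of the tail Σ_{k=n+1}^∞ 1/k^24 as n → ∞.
Σ_{k>n} 1/k^24 ~ 1/(23 · n^23)

Compare to the integral: ∫_{n}^∞ x^(−24) dx = [−x^(−23)/23]_{n}^∞ = 1/((24−1)·n^23). Euler-Maclaurin then gives
  Σ_{k>n} 1/k^24 = ∫_{n}^∞ dx/x^24 − 1/(2·n^24) + O(1/n^25).
(Equivalently this is ζ(24) − Σ_{k≤n} 1/k^24.)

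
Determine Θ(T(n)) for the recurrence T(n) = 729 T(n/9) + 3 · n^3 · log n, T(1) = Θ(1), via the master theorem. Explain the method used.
T(n) = Θ(n^3 · (log n)^2)

Here log_9 729 = 3 and f(n) = 3 · n^3 · log n = Θ(n^(log_9 729) · (log n)^1). This is the extended Case 2 of the master theorem (f matches the critical exponent up to log factors), giving T(n) = Θ(n^(log_9 729) · (log n)^(1+1)) = Θ(n^3 · (log n)^2).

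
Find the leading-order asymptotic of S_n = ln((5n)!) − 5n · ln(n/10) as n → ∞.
S_n ~ 5n · (ln 50 − 1) + O(ln n)

Stirling: ln((5n)!) = 5n ln(5n) − 5n + O(ln n).
  S_n = 5n ln(5n) − 5n − 5n ln(n/10) + O(ln n)
      = 5n ln(5n) − 5n ln n + 5n ln 10 − 5n + O(ln n)
      = 5n ln 5 + 5n ln 10 − 5n + O(ln n)
      = 5n (ln 50 − 1) + O(ln n).
Numerically ln(50) − 1 ≈ 2.9120.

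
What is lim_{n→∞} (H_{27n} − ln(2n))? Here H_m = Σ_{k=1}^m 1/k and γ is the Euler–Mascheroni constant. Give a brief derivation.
lim = ln(27/2) + γ

By Euler-Maclaurin, H_m = ln m + γ + O(1/m). So
  H_{27n} − ln(2n) = ln(27n) + γ − ln(2n) + O(1/n)
                       = ln(27/2) + γ + O(1/n).
Hence the limit is ln(27/2) + γ.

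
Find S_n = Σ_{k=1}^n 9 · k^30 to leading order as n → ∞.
S_n ~ 9 · n^31 / 31

By integral comparison (Euler-Maclaurin), Σ_{k=1}^n 9 · k^30 = 9 · ∫_0^n x^30 dx + O(n^30) = 9 · n^31/31 + O(n^30). (Equivalently, Faulhaber's formula gives the same leading term.)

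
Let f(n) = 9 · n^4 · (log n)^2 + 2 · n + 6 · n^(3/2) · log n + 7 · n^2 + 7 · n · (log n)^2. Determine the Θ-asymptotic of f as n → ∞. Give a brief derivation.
f(n) ∈ Θ(n^4 · (log n)^2)

Compare the terms by growth order. For large n, n^a · (log n)^b dominates n^a' · (log n)^b' iff a > a', or (a = a' and b > b'). Ranking the 5 terms shows the dominant one is 9 · n^4 · (log n)^2. Hence f(n) ∈ Θ(n^4 · (log n)^2).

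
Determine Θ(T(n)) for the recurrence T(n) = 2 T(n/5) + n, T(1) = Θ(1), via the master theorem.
T(n) = Θ(n)

log_5 2 ≈ 0.431. f(n) = n dominates n^(log_5 2) since 1 > 0.431, and the regularity condition a·f(n/b) = 2·(n/5)^1 = (2/5)·n ≤ c·f(n) holds with c = 2/5 ≈ 0.4 < 1. So this is Case 3: T(n) = Θ(f(n)) = Θ(n).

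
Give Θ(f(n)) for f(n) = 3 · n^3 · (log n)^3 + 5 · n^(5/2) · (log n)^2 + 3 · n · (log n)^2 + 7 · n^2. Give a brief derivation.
f(n) ∈ Θ(n^3 · (log n)^3)

Compare the terms by growth order. For large n, n^a · (log n)^b dominates n^a' · (log n)^b' iff a > a', or (a = a' and b > b'). Ranking the 4 terms shows the dominant one is 3 · n^3 · (log n)^3. Hence f(n) ∈ Θ(n^3 · (log n)^3).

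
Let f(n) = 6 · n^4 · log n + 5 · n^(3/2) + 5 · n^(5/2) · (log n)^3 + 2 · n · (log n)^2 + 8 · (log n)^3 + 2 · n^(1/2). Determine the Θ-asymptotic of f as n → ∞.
f(n) ∈ Θ(n^4 · log n)

Compare the terms by growth order. For large n, n^a · (log n)^b dominates n^a' · (log n)^b' iff a > a', or (a = a' and b > b'). Ranking the 6 terms shows the dominant one is 6 · n^4 · log n. Hence f(n) ∈ Θ(n^4 · log n).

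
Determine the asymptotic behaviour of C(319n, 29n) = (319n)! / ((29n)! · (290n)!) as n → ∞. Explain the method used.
C(319n, 29n) ~ (285311670611/10000000000)^(29n) · sqrt(11/(20π·29n))

Write N = 29n. Apply Stirling to each factorial:
  (11N)! ~ sqrt(2π·11N) · (11N/e)^(11N),
  N! ~ sqrt(2π N) · (N/e)^N,
  (10N)! ~ sqrt(2π·10N) · (10N/e)^(10N).
The exponential factors combine to (11N)^(11N) / (N^N · (10N)^(10N)) = 11^(11N)/10^(10N) = (11^11/10^10)^N = (285311670611/10000000000)^N.
The square-root prefactors combine to sqrt(2π·11N) / (sqrt(2π N)·sqrt(2π·10N)) = sqrt(11 / (2π·10·N)) = sqrt(11/(20π·29n)).
Substituting N = 29n: C(319n, 29n) ~ (285311670611/10000000000)^(29n) · sqrt(11/(20π·29n)).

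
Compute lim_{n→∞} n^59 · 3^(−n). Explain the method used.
lim = 0

Exponentials with base > 1 dominate every fixed polynomial: for any fixed c, n^c / 3^n → 0 as n → ∞ (e.g. by the ratio test, or by writing 3^n = e^(n ln 3) and noting e^(n ln 3) / n^c → ∞). Hence n^59 · 3^(−n) = n^59 / 3^n → 0.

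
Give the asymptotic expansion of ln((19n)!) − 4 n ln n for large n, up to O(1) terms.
ln((19n)!) − 4 n ln n = 15 n ln n + 19(ln 19 − 1) n + (1/2) ln(2π·19n) + O(1/n)

Stirling: ln((19n)!) = 19n ln(19n) − 19n + (1/2) ln(2π·19n) + O(1/n).
Expand 19n ln(19n) = 19n (ln n + ln 19) = 19n ln n + 19n ln 19.
Subtract 4n ln n: leading term is (19 − 4) n ln n = 15 n ln n. The next term is 19n ln 19 − 19n = 19(ln 19 − 1) n. Then the (1/2) ln(2π·19n) correction.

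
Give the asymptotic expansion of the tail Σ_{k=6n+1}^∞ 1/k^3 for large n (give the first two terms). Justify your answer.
Σ_{k>6n} 1/k^3 = 1/(2 · (6n)^2) − 1/(2 · (6n)^3) + O(1/(6n)^4)

Compare to the integral: ∫_{6n}^∞ x^(−3) dx = [−x^(−2)/2]_{6n}^∞ = 1/((3−1)·(6n)^2). The Euler-Maclaurin correction adds −f(6n)/2 = −1/(2·(6n)^3). Euler-Maclaurin then gives
  Σ_{k>6n} 1/k^3 = ∫_{6n}^∞ dx/x^3 − 1/(2·(6n)^3) + O(1/(6n)^4).
(Equivalently this is ζ(3) − Σ_{k≤6n} 1/k^3.)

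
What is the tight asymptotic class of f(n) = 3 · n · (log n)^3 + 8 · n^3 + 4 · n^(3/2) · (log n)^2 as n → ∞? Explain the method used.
f(n) ∈ Θ(n^3)

Compare the terms by growth order. For large n, n^a · (log n)^b dominates n^a' · (log n)^b' iff a > a', or (a = a' and b > b'). Ranking the 3 terms shows the dominant one is 8 · n^3. Hence f(n) ∈ Θ(n^3).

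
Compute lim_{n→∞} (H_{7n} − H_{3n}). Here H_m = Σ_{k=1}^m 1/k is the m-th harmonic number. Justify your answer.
lim = ln(7/3)

Euler-Maclaurin gives H_m = ln m + γ + 1/(2m) + O(1/m^2). The γ and O(1/m) terms cancel in the difference:
  H_{7n} − H_{3n} = ln(7n) − ln(3n) + O(1/n) = ln(7/3) + O(1/n).
Hence the limit is ln(7/3).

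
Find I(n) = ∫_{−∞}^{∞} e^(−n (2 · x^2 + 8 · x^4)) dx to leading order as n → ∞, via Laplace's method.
I(n) ~ sqrt(π/(2n))

φ(x) = 2 · x^2 + 8 · x^4 has its unique global minimum at x* = 0 (since φ'(x) = 4x + 32x^3 = 0 only at x = 0 for real x with both coefficients positive, and φ → ∞ as |x| → ∞). At x* = 0, φ(0) = 0 and φ''(0) = 4. Laplace's method then gives
  I(n) ~ sqrt(2π / (n · φ''(0))) · e^(−n φ(0)) = sqrt(2π / (4n)) = sqrt(π/(2n)).
The 8 · x^4 term contributes only at subleading order (an O(1/n) relative correction).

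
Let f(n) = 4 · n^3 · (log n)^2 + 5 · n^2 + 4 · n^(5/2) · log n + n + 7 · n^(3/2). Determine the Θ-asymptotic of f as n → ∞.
f(n) ∈ Θ(n^3 · (log n)^2)

Compare the terms by growth order. For large n, n^a · (log n)^b dominates n^a' · (log n)^b' iff a > a', or (a = a' and b > b'). Ranking the 5 terms shows the dominant one is 4 · n^3 · (log n)^2. Hence f(n) ∈ Θ(n^3 · (log n)^2).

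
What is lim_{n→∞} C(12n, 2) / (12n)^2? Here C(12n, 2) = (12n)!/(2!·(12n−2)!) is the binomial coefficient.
lim = 1/2! = 1/2

With N = 12n → ∞: C(N, 2) / N^2 = [N(N−1)…(N−1)] / (2! · N^2) = (1/2!) · 1 · (1 − 1/(12n)). Each factor → 1 as N → ∞, so the limit is 1/2! = 1/2.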